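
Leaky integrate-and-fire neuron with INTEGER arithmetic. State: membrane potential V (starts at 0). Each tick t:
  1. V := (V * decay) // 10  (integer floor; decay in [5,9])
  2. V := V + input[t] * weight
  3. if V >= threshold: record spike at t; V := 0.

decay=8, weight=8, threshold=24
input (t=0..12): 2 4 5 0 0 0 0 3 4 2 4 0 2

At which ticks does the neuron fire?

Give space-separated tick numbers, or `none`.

t=0: input=2 -> V=16
t=1: input=4 -> V=0 FIRE
t=2: input=5 -> V=0 FIRE
t=3: input=0 -> V=0
t=4: input=0 -> V=0
t=5: input=0 -> V=0
t=6: input=0 -> V=0
t=7: input=3 -> V=0 FIRE
t=8: input=4 -> V=0 FIRE
t=9: input=2 -> V=16
t=10: input=4 -> V=0 FIRE
t=11: input=0 -> V=0
t=12: input=2 -> V=16

Answer: 1 2 7 8 10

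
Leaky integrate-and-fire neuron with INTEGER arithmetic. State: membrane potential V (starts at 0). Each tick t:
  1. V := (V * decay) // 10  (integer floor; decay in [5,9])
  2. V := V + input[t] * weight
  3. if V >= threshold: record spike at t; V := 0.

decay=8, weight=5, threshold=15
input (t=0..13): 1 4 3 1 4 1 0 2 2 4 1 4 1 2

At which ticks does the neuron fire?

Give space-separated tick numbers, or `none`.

t=0: input=1 -> V=5
t=1: input=4 -> V=0 FIRE
t=2: input=3 -> V=0 FIRE
t=3: input=1 -> V=5
t=4: input=4 -> V=0 FIRE
t=5: input=1 -> V=5
t=6: input=0 -> V=4
t=7: input=2 -> V=13
t=8: input=2 -> V=0 FIRE
t=9: input=4 -> V=0 FIRE
t=10: input=1 -> V=5
t=11: input=4 -> V=0 FIRE
t=12: input=1 -> V=5
t=13: input=2 -> V=14

Answer: 1 2 4 8 9 11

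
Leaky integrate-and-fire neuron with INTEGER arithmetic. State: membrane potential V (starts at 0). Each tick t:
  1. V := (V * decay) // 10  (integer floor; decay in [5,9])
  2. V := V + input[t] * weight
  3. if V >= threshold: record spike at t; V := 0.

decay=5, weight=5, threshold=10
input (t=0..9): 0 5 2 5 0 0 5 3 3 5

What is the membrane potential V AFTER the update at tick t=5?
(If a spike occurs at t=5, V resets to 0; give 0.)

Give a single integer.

t=0: input=0 -> V=0
t=1: input=5 -> V=0 FIRE
t=2: input=2 -> V=0 FIRE
t=3: input=5 -> V=0 FIRE
t=4: input=0 -> V=0
t=5: input=0 -> V=0
t=6: input=5 -> V=0 FIRE
t=7: input=3 -> V=0 FIRE
t=8: input=3 -> V=0 FIRE
t=9: input=5 -> V=0 FIRE

Answer: 0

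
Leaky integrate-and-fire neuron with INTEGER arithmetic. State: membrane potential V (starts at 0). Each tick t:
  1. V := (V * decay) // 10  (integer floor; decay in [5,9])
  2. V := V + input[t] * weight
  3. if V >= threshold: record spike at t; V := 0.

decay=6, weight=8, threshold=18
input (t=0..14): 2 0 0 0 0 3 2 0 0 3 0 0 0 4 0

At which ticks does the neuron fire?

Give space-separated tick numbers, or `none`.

Answer: 5 9 13

Derivation:
t=0: input=2 -> V=16
t=1: input=0 -> V=9
t=2: input=0 -> V=5
t=3: input=0 -> V=3
t=4: input=0 -> V=1
t=5: input=3 -> V=0 FIRE
t=6: input=2 -> V=16
t=7: input=0 -> V=9
t=8: input=0 -> V=5
t=9: input=3 -> V=0 FIRE
t=10: input=0 -> V=0
t=11: input=0 -> V=0
t=12: input=0 -> V=0
t=13: input=4 -> V=0 FIRE
t=14: input=0 -> V=0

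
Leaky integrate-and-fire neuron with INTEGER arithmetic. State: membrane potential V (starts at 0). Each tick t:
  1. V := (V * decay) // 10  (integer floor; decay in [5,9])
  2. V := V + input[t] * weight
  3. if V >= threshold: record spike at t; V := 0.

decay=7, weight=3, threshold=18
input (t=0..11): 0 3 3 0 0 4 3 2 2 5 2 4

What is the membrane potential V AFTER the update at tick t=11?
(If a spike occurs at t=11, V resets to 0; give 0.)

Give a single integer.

t=0: input=0 -> V=0
t=1: input=3 -> V=9
t=2: input=3 -> V=15
t=3: input=0 -> V=10
t=4: input=0 -> V=7
t=5: input=4 -> V=16
t=6: input=3 -> V=0 FIRE
t=7: input=2 -> V=6
t=8: input=2 -> V=10
t=9: input=5 -> V=0 FIRE
t=10: input=2 -> V=6
t=11: input=4 -> V=16

Answer: 16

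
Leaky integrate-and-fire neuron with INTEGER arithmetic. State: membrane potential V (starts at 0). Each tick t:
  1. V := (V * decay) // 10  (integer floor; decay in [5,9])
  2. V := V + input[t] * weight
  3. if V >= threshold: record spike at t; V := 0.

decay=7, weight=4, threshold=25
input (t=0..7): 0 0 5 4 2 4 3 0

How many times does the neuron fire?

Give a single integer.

Answer: 2

Derivation:
t=0: input=0 -> V=0
t=1: input=0 -> V=0
t=2: input=5 -> V=20
t=3: input=4 -> V=0 FIRE
t=4: input=2 -> V=8
t=5: input=4 -> V=21
t=6: input=3 -> V=0 FIRE
t=7: input=0 -> V=0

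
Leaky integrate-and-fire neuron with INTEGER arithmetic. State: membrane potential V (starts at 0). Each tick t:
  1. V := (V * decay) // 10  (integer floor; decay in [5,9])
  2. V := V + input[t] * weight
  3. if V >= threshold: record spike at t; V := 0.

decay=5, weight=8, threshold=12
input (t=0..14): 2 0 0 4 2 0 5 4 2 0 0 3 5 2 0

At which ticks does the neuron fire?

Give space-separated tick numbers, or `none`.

t=0: input=2 -> V=0 FIRE
t=1: input=0 -> V=0
t=2: input=0 -> V=0
t=3: input=4 -> V=0 FIRE
t=4: input=2 -> V=0 FIRE
t=5: input=0 -> V=0
t=6: input=5 -> V=0 FIRE
t=7: input=4 -> V=0 FIRE
t=8: input=2 -> V=0 FIRE
t=9: input=0 -> V=0
t=10: input=0 -> V=0
t=11: input=3 -> V=0 FIRE
t=12: input=5 -> V=0 FIRE
t=13: input=2 -> V=0 FIRE
t=14: input=0 -> V=0

Answer: 0 3 4 6 7 8 11 12 13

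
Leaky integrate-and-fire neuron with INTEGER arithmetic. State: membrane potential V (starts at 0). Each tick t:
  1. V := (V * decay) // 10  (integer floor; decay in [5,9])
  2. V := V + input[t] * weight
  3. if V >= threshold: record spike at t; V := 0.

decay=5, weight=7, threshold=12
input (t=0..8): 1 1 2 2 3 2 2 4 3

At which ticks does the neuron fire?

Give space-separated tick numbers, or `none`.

Answer: 2 3 4 5 6 7 8

Derivation:
t=0: input=1 -> V=7
t=1: input=1 -> V=10
t=2: input=2 -> V=0 FIRE
t=3: input=2 -> V=0 FIRE
t=4: input=3 -> V=0 FIRE
t=5: input=2 -> V=0 FIRE
t=6: input=2 -> V=0 FIRE
t=7: input=4 -> V=0 FIRE
t=8: input=3 -> V=0 FIRE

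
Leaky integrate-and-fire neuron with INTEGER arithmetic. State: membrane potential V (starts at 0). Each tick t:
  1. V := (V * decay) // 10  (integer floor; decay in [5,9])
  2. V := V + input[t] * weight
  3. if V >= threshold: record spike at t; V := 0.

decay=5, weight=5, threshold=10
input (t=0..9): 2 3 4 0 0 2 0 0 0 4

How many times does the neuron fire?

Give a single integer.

t=0: input=2 -> V=0 FIRE
t=1: input=3 -> V=0 FIRE
t=2: input=4 -> V=0 FIRE
t=3: input=0 -> V=0
t=4: input=0 -> V=0
t=5: input=2 -> V=0 FIRE
t=6: input=0 -> V=0
t=7: input=0 -> V=0
t=8: input=0 -> V=0
t=9: input=4 -> V=0 FIRE

Answer: 5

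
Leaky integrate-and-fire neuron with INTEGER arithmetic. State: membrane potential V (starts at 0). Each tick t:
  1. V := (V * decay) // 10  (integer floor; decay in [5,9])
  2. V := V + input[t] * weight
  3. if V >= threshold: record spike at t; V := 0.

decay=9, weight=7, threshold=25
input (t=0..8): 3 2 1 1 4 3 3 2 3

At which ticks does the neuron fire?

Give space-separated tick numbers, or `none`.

t=0: input=3 -> V=21
t=1: input=2 -> V=0 FIRE
t=2: input=1 -> V=7
t=3: input=1 -> V=13
t=4: input=4 -> V=0 FIRE
t=5: input=3 -> V=21
t=6: input=3 -> V=0 FIRE
t=7: input=2 -> V=14
t=8: input=3 -> V=0 FIRE

Answer: 1 4 6 8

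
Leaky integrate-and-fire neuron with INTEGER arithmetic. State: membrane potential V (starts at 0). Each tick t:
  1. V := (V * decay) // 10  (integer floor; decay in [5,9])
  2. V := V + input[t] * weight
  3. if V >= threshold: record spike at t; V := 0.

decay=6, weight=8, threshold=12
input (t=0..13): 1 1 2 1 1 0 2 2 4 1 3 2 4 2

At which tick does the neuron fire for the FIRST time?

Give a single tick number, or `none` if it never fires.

Answer: 1

Derivation:
t=0: input=1 -> V=8
t=1: input=1 -> V=0 FIRE
t=2: input=2 -> V=0 FIRE
t=3: input=1 -> V=8
t=4: input=1 -> V=0 FIRE
t=5: input=0 -> V=0
t=6: input=2 -> V=0 FIRE
t=7: input=2 -> V=0 FIRE
t=8: input=4 -> V=0 FIRE
t=9: input=1 -> V=8
t=10: input=3 -> V=0 FIRE
t=11: input=2 -> V=0 FIRE
t=12: input=4 -> V=0 FIRE
t=13: input=2 -> V=0 FIRE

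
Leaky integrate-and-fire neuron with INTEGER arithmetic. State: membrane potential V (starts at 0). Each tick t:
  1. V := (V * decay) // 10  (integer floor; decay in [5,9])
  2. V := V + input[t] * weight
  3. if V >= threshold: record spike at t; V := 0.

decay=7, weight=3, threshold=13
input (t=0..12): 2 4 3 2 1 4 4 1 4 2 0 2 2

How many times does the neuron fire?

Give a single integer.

t=0: input=2 -> V=6
t=1: input=4 -> V=0 FIRE
t=2: input=3 -> V=9
t=3: input=2 -> V=12
t=4: input=1 -> V=11
t=5: input=4 -> V=0 FIRE
t=6: input=4 -> V=12
t=7: input=1 -> V=11
t=8: input=4 -> V=0 FIRE
t=9: input=2 -> V=6
t=10: input=0 -> V=4
t=11: input=2 -> V=8
t=12: input=2 -> V=11

Answer: 3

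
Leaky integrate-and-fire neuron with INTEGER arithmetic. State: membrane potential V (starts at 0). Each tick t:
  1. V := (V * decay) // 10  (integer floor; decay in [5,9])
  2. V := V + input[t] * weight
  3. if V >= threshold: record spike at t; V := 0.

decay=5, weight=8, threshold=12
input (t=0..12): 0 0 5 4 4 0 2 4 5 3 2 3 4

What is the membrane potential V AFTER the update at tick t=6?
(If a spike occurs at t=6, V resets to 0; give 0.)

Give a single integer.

t=0: input=0 -> V=0
t=1: input=0 -> V=0
t=2: input=5 -> V=0 FIRE
t=3: input=4 -> V=0 FIRE
t=4: input=4 -> V=0 FIRE
t=5: input=0 -> V=0
t=6: input=2 -> V=0 FIRE
t=7: input=4 -> V=0 FIRE
t=8: input=5 -> V=0 FIRE
t=9: input=3 -> V=0 FIRE
t=10: input=2 -> V=0 FIRE
t=11: input=3 -> V=0 FIRE
t=12: input=4 -> V=0 FIRE

Answer: 0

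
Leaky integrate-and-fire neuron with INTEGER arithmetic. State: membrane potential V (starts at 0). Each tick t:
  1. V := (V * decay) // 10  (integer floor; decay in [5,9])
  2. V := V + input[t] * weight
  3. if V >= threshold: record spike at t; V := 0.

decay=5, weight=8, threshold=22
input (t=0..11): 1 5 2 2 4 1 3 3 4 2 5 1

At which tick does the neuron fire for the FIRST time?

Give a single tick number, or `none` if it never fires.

t=0: input=1 -> V=8
t=1: input=5 -> V=0 FIRE
t=2: input=2 -> V=16
t=3: input=2 -> V=0 FIRE
t=4: input=4 -> V=0 FIRE
t=5: input=1 -> V=8
t=6: input=3 -> V=0 FIRE
t=7: input=3 -> V=0 FIRE
t=8: input=4 -> V=0 FIRE
t=9: input=2 -> V=16
t=10: input=5 -> V=0 FIRE
t=11: input=1 -> V=8

Answer: 1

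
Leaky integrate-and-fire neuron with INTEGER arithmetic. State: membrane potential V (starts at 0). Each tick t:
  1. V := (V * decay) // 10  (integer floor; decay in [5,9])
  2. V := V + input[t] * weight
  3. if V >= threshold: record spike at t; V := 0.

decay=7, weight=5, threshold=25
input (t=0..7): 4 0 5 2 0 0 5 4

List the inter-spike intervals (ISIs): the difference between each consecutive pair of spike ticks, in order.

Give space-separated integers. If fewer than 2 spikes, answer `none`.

t=0: input=4 -> V=20
t=1: input=0 -> V=14
t=2: input=5 -> V=0 FIRE
t=3: input=2 -> V=10
t=4: input=0 -> V=7
t=5: input=0 -> V=4
t=6: input=5 -> V=0 FIRE
t=7: input=4 -> V=20

Answer: 4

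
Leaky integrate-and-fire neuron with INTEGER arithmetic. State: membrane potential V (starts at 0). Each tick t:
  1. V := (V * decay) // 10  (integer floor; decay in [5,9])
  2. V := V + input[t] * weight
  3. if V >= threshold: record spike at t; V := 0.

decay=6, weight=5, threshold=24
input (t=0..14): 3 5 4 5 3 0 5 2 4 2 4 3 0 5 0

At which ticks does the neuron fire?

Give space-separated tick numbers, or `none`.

t=0: input=3 -> V=15
t=1: input=5 -> V=0 FIRE
t=2: input=4 -> V=20
t=3: input=5 -> V=0 FIRE
t=4: input=3 -> V=15
t=5: input=0 -> V=9
t=6: input=5 -> V=0 FIRE
t=7: input=2 -> V=10
t=8: input=4 -> V=0 FIRE
t=9: input=2 -> V=10
t=10: input=4 -> V=0 FIRE
t=11: input=3 -> V=15
t=12: input=0 -> V=9
t=13: input=5 -> V=0 FIRE
t=14: input=0 -> V=0

Answer: 1 3 6 8 10 13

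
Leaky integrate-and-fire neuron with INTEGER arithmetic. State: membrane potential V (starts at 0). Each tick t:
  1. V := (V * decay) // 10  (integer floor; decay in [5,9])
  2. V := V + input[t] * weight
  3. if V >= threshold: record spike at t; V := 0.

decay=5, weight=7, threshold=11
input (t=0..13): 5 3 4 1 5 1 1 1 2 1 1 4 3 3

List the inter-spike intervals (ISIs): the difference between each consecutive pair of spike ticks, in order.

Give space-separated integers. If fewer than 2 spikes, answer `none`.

Answer: 1 1 2 3 1 3 1 1

Derivation:
t=0: input=5 -> V=0 FIRE
t=1: input=3 -> V=0 FIRE
t=2: input=4 -> V=0 FIRE
t=3: input=1 -> V=7
t=4: input=5 -> V=0 FIRE
t=5: input=1 -> V=7
t=6: input=1 -> V=10
t=7: input=1 -> V=0 FIRE
t=8: input=2 -> V=0 FIRE
t=9: input=1 -> V=7
t=10: input=1 -> V=10
t=11: input=4 -> V=0 FIRE
t=12: input=3 -> V=0 FIRE
t=13: input=3 -> V=0 FIRE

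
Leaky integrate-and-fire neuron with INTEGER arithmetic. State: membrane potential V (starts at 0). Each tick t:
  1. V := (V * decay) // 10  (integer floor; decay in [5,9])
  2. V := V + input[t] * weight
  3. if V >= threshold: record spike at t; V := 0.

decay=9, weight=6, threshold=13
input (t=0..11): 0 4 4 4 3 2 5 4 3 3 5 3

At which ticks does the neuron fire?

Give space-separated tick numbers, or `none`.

Answer: 1 2 3 4 6 7 8 9 10 11

Derivation:
t=0: input=0 -> V=0
t=1: input=4 -> V=0 FIRE
t=2: input=4 -> V=0 FIRE
t=3: input=4 -> V=0 FIRE
t=4: input=3 -> V=0 FIRE
t=5: input=2 -> V=12
t=6: input=5 -> V=0 FIRE
t=7: input=4 -> V=0 FIRE
t=8: input=3 -> V=0 FIRE
t=9: input=3 -> V=0 FIRE
t=10: input=5 -> V=0 FIRE
t=11: input=3 -> V=0 FIRE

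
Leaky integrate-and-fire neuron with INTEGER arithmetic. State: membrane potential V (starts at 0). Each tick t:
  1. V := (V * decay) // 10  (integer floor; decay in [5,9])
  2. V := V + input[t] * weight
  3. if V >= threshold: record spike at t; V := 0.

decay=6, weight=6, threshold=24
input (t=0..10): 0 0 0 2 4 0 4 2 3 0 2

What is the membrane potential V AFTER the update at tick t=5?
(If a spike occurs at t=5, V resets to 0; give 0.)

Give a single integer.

Answer: 0

Derivation:
t=0: input=0 -> V=0
t=1: input=0 -> V=0
t=2: input=0 -> V=0
t=3: input=2 -> V=12
t=4: input=4 -> V=0 FIRE
t=5: input=0 -> V=0
t=6: input=4 -> V=0 FIRE
t=7: input=2 -> V=12
t=8: input=3 -> V=0 FIRE
t=9: input=0 -> V=0
t=10: input=2 -> V=12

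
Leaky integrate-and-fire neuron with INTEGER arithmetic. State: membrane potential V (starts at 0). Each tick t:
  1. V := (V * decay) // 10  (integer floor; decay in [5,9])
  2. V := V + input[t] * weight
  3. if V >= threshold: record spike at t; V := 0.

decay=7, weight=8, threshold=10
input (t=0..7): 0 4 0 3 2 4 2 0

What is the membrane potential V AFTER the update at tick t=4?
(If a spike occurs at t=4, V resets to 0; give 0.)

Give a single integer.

t=0: input=0 -> V=0
t=1: input=4 -> V=0 FIRE
t=2: input=0 -> V=0
t=3: input=3 -> V=0 FIRE
t=4: input=2 -> V=0 FIRE
t=5: input=4 -> V=0 FIRE
t=6: input=2 -> V=0 FIRE
t=7: input=0 -> V=0

Answer: 0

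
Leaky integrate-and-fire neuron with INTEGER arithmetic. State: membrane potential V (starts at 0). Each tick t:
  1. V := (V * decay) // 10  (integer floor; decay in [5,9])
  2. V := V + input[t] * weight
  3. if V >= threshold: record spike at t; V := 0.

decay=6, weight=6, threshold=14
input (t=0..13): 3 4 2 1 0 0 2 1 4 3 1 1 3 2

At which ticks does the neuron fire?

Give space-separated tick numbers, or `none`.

t=0: input=3 -> V=0 FIRE
t=1: input=4 -> V=0 FIRE
t=2: input=2 -> V=12
t=3: input=1 -> V=13
t=4: input=0 -> V=7
t=5: input=0 -> V=4
t=6: input=2 -> V=0 FIRE
t=7: input=1 -> V=6
t=8: input=4 -> V=0 FIRE
t=9: input=3 -> V=0 FIRE
t=10: input=1 -> V=6
t=11: input=1 -> V=9
t=12: input=3 -> V=0 FIRE
t=13: input=2 -> V=12

Answer: 0 1 6 8 9 12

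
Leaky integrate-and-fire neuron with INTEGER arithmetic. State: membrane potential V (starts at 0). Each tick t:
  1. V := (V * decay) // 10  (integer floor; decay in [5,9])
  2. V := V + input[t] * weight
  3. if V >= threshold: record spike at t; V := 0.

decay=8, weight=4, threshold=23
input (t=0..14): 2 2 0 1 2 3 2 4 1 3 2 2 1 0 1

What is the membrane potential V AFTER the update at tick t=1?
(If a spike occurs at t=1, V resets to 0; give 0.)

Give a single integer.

Answer: 14

Derivation:
t=0: input=2 -> V=8
t=1: input=2 -> V=14
t=2: input=0 -> V=11
t=3: input=1 -> V=12
t=4: input=2 -> V=17
t=5: input=3 -> V=0 FIRE
t=6: input=2 -> V=8
t=7: input=4 -> V=22
t=8: input=1 -> V=21
t=9: input=3 -> V=0 FIRE
t=10: input=2 -> V=8
t=11: input=2 -> V=14
t=12: input=1 -> V=15
t=13: input=0 -> V=12
t=14: input=1 -> V=13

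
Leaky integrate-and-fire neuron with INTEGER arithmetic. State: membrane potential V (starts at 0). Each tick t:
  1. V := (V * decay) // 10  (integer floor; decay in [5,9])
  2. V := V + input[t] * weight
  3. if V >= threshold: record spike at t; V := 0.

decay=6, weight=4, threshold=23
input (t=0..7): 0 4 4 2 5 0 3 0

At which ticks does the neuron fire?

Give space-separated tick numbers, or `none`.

t=0: input=0 -> V=0
t=1: input=4 -> V=16
t=2: input=4 -> V=0 FIRE
t=3: input=2 -> V=8
t=4: input=5 -> V=0 FIRE
t=5: input=0 -> V=0
t=6: input=3 -> V=12
t=7: input=0 -> V=7

Answer: 2 4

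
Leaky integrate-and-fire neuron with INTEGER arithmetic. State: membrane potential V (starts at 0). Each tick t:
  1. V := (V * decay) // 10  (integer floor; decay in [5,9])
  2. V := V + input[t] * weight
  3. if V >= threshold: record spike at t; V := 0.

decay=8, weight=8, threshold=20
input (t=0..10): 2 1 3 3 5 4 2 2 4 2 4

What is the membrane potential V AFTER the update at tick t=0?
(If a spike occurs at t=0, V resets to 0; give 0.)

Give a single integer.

t=0: input=2 -> V=16
t=1: input=1 -> V=0 FIRE
t=2: input=3 -> V=0 FIRE
t=3: input=3 -> V=0 FIRE
t=4: input=5 -> V=0 FIRE
t=5: input=4 -> V=0 FIRE
t=6: input=2 -> V=16
t=7: input=2 -> V=0 FIRE
t=8: input=4 -> V=0 FIRE
t=9: input=2 -> V=16
t=10: input=4 -> V=0 FIRE

Answer: 16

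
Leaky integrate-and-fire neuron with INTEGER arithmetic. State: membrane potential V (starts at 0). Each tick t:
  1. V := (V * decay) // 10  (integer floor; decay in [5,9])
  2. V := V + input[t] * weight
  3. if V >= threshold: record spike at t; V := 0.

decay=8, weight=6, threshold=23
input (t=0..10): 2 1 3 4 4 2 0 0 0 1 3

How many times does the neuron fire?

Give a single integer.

Answer: 4

Derivation:
t=0: input=2 -> V=12
t=1: input=1 -> V=15
t=2: input=3 -> V=0 FIRE
t=3: input=4 -> V=0 FIRE
t=4: input=4 -> V=0 FIRE
t=5: input=2 -> V=12
t=6: input=0 -> V=9
t=7: input=0 -> V=7
t=8: input=0 -> V=5
t=9: input=1 -> V=10
t=10: input=3 -> V=0 FIRE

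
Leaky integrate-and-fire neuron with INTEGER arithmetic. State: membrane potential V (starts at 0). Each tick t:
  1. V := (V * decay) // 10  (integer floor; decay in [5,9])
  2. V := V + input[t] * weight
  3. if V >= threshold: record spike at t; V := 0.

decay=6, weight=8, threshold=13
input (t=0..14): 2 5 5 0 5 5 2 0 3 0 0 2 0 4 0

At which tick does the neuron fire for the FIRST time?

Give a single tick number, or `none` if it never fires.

t=0: input=2 -> V=0 FIRE
t=1: input=5 -> V=0 FIRE
t=2: input=5 -> V=0 FIRE
t=3: input=0 -> V=0
t=4: input=5 -> V=0 FIRE
t=5: input=5 -> V=0 FIRE
t=6: input=2 -> V=0 FIRE
t=7: input=0 -> V=0
t=8: input=3 -> V=0 FIRE
t=9: input=0 -> V=0
t=10: input=0 -> V=0
t=11: input=2 -> V=0 FIRE
t=12: input=0 -> V=0
t=13: input=4 -> V=0 FIRE
t=14: input=0 -> V=0

Answer: 0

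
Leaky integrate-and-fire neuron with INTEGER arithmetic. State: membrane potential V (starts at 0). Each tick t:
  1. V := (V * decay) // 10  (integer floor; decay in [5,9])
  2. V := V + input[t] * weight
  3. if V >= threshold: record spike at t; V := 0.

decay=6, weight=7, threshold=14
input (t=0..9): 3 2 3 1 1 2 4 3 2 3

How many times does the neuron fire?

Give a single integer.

t=0: input=3 -> V=0 FIRE
t=1: input=2 -> V=0 FIRE
t=2: input=3 -> V=0 FIRE
t=3: input=1 -> V=7
t=4: input=1 -> V=11
t=5: input=2 -> V=0 FIRE
t=6: input=4 -> V=0 FIRE
t=7: input=3 -> V=0 FIRE
t=8: input=2 -> V=0 FIRE
t=9: input=3 -> V=0 FIRE

Answer: 8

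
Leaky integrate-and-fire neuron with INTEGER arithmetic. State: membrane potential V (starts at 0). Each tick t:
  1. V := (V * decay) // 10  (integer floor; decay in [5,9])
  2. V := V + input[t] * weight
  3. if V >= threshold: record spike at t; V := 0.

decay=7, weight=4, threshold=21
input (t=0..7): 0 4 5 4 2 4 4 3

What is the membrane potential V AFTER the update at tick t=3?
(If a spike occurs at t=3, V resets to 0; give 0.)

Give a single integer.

Answer: 16

Derivation:
t=0: input=0 -> V=0
t=1: input=4 -> V=16
t=2: input=5 -> V=0 FIRE
t=3: input=4 -> V=16
t=4: input=2 -> V=19
t=5: input=4 -> V=0 FIRE
t=6: input=4 -> V=16
t=7: input=3 -> V=0 FIRE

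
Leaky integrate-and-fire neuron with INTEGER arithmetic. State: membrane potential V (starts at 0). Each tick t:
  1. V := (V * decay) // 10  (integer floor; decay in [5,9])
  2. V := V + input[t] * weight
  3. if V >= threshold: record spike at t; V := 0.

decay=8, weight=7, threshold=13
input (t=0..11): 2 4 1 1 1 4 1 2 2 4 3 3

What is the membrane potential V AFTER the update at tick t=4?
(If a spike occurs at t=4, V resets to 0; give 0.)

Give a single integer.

Answer: 0

Derivation:
t=0: input=2 -> V=0 FIRE
t=1: input=4 -> V=0 FIRE
t=2: input=1 -> V=7
t=3: input=1 -> V=12
t=4: input=1 -> V=0 FIRE
t=5: input=4 -> V=0 FIRE
t=6: input=1 -> V=7
t=7: input=2 -> V=0 FIRE
t=8: input=2 -> V=0 FIRE
t=9: input=4 -> V=0 FIRE
t=10: input=3 -> V=0 FIRE
t=11: input=3 -> V=0 FIRE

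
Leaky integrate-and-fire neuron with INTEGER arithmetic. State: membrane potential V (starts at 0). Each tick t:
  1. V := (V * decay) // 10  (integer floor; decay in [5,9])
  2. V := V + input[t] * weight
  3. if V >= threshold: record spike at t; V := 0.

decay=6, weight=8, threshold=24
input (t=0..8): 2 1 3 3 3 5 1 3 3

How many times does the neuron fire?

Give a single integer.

Answer: 6

Derivation:
t=0: input=2 -> V=16
t=1: input=1 -> V=17
t=2: input=3 -> V=0 FIRE
t=3: input=3 -> V=0 FIRE
t=4: input=3 -> V=0 FIRE
t=5: input=5 -> V=0 FIRE
t=6: input=1 -> V=8
t=7: input=3 -> V=0 FIRE
t=8: input=3 -> V=0 FIRE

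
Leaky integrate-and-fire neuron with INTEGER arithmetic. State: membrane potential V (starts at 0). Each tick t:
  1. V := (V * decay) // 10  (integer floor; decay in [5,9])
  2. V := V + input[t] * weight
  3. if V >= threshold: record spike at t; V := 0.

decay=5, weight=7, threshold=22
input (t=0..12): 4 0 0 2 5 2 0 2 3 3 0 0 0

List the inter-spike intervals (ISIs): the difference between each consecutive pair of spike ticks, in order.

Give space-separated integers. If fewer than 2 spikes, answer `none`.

t=0: input=4 -> V=0 FIRE
t=1: input=0 -> V=0
t=2: input=0 -> V=0
t=3: input=2 -> V=14
t=4: input=5 -> V=0 FIRE
t=5: input=2 -> V=14
t=6: input=0 -> V=7
t=7: input=2 -> V=17
t=8: input=3 -> V=0 FIRE
t=9: input=3 -> V=21
t=10: input=0 -> V=10
t=11: input=0 -> V=5
t=12: input=0 -> V=2

Answer: 4 4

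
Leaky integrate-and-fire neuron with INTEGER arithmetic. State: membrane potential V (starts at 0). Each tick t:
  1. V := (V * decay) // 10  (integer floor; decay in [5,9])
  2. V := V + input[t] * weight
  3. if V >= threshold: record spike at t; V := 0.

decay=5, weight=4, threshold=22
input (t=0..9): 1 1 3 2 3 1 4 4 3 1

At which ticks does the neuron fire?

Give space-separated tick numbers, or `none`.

Answer: 6

Derivation:
t=0: input=1 -> V=4
t=1: input=1 -> V=6
t=2: input=3 -> V=15
t=3: input=2 -> V=15
t=4: input=3 -> V=19
t=5: input=1 -> V=13
t=6: input=4 -> V=0 FIRE
t=7: input=4 -> V=16
t=8: input=3 -> V=20
t=9: input=1 -> V=14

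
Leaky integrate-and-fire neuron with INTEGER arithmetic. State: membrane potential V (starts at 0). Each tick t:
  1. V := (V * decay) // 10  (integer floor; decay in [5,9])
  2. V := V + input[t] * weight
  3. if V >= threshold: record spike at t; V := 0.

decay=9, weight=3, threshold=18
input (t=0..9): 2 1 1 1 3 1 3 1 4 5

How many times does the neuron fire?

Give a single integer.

t=0: input=2 -> V=6
t=1: input=1 -> V=8
t=2: input=1 -> V=10
t=3: input=1 -> V=12
t=4: input=3 -> V=0 FIRE
t=5: input=1 -> V=3
t=6: input=3 -> V=11
t=7: input=1 -> V=12
t=8: input=4 -> V=0 FIRE
t=9: input=5 -> V=15

Answer: 2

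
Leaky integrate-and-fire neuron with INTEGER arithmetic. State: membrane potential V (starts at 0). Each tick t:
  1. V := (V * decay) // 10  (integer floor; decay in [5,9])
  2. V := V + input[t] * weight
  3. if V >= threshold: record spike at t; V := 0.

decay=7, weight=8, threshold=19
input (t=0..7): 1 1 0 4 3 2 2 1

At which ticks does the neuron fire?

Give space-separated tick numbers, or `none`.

Answer: 3 4 6

Derivation:
t=0: input=1 -> V=8
t=1: input=1 -> V=13
t=2: input=0 -> V=9
t=3: input=4 -> V=0 FIRE
t=4: input=3 -> V=0 FIRE
t=5: input=2 -> V=16
t=6: input=2 -> V=0 FIRE
t=7: input=1 -> V=8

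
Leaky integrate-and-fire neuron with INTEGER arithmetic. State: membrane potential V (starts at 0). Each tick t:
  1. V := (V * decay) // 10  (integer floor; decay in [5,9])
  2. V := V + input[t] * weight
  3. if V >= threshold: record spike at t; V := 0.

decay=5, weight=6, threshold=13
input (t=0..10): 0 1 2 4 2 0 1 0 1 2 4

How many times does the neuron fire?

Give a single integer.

Answer: 4

Derivation:
t=0: input=0 -> V=0
t=1: input=1 -> V=6
t=2: input=2 -> V=0 FIRE
t=3: input=4 -> V=0 FIRE
t=4: input=2 -> V=12
t=5: input=0 -> V=6
t=6: input=1 -> V=9
t=7: input=0 -> V=4
t=8: input=1 -> V=8
t=9: input=2 -> V=0 FIRE
t=10: input=4 -> V=0 FIRE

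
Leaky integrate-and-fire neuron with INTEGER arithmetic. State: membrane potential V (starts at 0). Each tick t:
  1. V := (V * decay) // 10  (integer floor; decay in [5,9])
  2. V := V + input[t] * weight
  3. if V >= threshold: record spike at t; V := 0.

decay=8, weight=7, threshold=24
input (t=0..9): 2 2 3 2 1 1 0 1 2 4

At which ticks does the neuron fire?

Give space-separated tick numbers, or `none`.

t=0: input=2 -> V=14
t=1: input=2 -> V=0 FIRE
t=2: input=3 -> V=21
t=3: input=2 -> V=0 FIRE
t=4: input=1 -> V=7
t=5: input=1 -> V=12
t=6: input=0 -> V=9
t=7: input=1 -> V=14
t=8: input=2 -> V=0 FIRE
t=9: input=4 -> V=0 FIRE

Answer: 1 3 8 9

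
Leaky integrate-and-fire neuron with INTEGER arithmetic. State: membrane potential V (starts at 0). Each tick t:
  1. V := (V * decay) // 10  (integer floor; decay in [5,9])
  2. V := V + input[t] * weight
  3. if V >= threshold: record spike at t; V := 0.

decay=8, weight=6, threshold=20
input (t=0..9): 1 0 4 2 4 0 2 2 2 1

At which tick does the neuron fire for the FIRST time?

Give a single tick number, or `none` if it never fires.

t=0: input=1 -> V=6
t=1: input=0 -> V=4
t=2: input=4 -> V=0 FIRE
t=3: input=2 -> V=12
t=4: input=4 -> V=0 FIRE
t=5: input=0 -> V=0
t=6: input=2 -> V=12
t=7: input=2 -> V=0 FIRE
t=8: input=2 -> V=12
t=9: input=1 -> V=15

Answer: 2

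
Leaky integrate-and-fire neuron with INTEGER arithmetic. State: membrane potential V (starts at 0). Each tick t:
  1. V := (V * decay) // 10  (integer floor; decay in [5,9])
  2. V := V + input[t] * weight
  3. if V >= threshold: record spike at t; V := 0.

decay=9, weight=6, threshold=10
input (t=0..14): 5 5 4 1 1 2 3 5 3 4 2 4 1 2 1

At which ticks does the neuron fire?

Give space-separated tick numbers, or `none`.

t=0: input=5 -> V=0 FIRE
t=1: input=5 -> V=0 FIRE
t=2: input=4 -> V=0 FIRE
t=3: input=1 -> V=6
t=4: input=1 -> V=0 FIRE
t=5: input=2 -> V=0 FIRE
t=6: input=3 -> V=0 FIRE
t=7: input=5 -> V=0 FIRE
t=8: input=3 -> V=0 FIRE
t=9: input=4 -> V=0 FIRE
t=10: input=2 -> V=0 FIRE
t=11: input=4 -> V=0 FIRE
t=12: input=1 -> V=6
t=13: input=2 -> V=0 FIRE
t=14: input=1 -> V=6

Answer: 0 1 2 4 5 6 7 8 9 10 11 13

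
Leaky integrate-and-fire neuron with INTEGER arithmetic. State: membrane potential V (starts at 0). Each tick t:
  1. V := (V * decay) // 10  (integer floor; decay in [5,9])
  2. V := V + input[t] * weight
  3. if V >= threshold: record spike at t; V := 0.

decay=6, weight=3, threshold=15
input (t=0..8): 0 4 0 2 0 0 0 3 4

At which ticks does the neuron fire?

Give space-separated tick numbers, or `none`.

t=0: input=0 -> V=0
t=1: input=4 -> V=12
t=2: input=0 -> V=7
t=3: input=2 -> V=10
t=4: input=0 -> V=6
t=5: input=0 -> V=3
t=6: input=0 -> V=1
t=7: input=3 -> V=9
t=8: input=4 -> V=0 FIRE

Answer: 8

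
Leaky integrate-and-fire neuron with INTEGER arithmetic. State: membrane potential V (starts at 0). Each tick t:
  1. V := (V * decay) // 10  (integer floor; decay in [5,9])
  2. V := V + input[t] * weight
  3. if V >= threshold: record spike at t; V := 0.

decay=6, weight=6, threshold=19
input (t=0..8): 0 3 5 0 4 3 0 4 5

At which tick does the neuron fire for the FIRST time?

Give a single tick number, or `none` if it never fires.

Answer: 2

Derivation:
t=0: input=0 -> V=0
t=1: input=3 -> V=18
t=2: input=5 -> V=0 FIRE
t=3: input=0 -> V=0
t=4: input=4 -> V=0 FIRE
t=5: input=3 -> V=18
t=6: input=0 -> V=10
t=7: input=4 -> V=0 FIRE
t=8: input=5 -> V=0 FIRE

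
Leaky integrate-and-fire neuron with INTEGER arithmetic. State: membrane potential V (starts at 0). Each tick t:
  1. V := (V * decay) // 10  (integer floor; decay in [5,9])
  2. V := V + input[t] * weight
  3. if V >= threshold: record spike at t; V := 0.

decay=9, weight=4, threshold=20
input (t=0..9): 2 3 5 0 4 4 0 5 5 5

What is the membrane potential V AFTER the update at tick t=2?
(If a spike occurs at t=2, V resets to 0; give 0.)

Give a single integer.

Answer: 0

Derivation:
t=0: input=2 -> V=8
t=1: input=3 -> V=19
t=2: input=5 -> V=0 FIRE
t=3: input=0 -> V=0
t=4: input=4 -> V=16
t=5: input=4 -> V=0 FIRE
t=6: input=0 -> V=0
t=7: input=5 -> V=0 FIRE
t=8: input=5 -> V=0 FIRE
t=9: input=5 -> V=0 FIRE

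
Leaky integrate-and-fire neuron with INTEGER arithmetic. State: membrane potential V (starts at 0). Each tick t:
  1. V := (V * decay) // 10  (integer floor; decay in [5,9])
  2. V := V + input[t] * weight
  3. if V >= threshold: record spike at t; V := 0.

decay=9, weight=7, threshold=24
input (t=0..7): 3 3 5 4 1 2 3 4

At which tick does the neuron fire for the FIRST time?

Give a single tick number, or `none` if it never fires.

t=0: input=3 -> V=21
t=1: input=3 -> V=0 FIRE
t=2: input=5 -> V=0 FIRE
t=3: input=4 -> V=0 FIRE
t=4: input=1 -> V=7
t=5: input=2 -> V=20
t=6: input=3 -> V=0 FIRE
t=7: input=4 -> V=0 FIRE

Answer: 1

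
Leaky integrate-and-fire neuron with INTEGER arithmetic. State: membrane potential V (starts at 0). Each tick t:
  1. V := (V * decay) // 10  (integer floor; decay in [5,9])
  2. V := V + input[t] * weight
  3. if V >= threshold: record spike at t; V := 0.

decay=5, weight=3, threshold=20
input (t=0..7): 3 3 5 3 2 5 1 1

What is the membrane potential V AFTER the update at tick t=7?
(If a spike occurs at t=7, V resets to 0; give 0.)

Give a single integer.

t=0: input=3 -> V=9
t=1: input=3 -> V=13
t=2: input=5 -> V=0 FIRE
t=3: input=3 -> V=9
t=4: input=2 -> V=10
t=5: input=5 -> V=0 FIRE
t=6: input=1 -> V=3
t=7: input=1 -> V=4

Answer: 4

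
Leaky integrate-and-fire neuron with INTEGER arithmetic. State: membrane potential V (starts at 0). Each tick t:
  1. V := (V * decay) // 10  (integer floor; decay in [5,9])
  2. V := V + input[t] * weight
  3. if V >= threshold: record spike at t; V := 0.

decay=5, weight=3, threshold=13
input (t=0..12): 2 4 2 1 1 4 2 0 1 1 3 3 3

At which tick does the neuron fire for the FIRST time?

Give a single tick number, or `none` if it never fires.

Answer: 1

Derivation:
t=0: input=2 -> V=6
t=1: input=4 -> V=0 FIRE
t=2: input=2 -> V=6
t=3: input=1 -> V=6
t=4: input=1 -> V=6
t=5: input=4 -> V=0 FIRE
t=6: input=2 -> V=6
t=7: input=0 -> V=3
t=8: input=1 -> V=4
t=9: input=1 -> V=5
t=10: input=3 -> V=11
t=11: input=3 -> V=0 FIRE
t=12: input=3 -> V=9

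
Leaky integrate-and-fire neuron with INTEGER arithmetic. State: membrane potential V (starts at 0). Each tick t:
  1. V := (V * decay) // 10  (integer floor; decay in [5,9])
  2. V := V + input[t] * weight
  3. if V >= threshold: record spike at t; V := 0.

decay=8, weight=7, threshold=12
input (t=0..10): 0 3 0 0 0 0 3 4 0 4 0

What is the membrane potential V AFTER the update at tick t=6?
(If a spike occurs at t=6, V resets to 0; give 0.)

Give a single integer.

Answer: 0

Derivation:
t=0: input=0 -> V=0
t=1: input=3 -> V=0 FIRE
t=2: input=0 -> V=0
t=3: input=0 -> V=0
t=4: input=0 -> V=0
t=5: input=0 -> V=0
t=6: input=3 -> V=0 FIRE
t=7: input=4 -> V=0 FIRE
t=8: input=0 -> V=0
t=9: input=4 -> V=0 FIRE
t=10: input=0 -> V=0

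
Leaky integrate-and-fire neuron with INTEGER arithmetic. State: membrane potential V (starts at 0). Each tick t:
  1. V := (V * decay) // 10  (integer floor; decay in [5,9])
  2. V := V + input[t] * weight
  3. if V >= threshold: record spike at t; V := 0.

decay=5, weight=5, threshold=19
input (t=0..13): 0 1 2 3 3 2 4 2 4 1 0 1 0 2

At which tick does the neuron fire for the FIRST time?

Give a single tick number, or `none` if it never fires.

Answer: 3

Derivation:
t=0: input=0 -> V=0
t=1: input=1 -> V=5
t=2: input=2 -> V=12
t=3: input=3 -> V=0 FIRE
t=4: input=3 -> V=15
t=5: input=2 -> V=17
t=6: input=4 -> V=0 FIRE
t=7: input=2 -> V=10
t=8: input=4 -> V=0 FIRE
t=9: input=1 -> V=5
t=10: input=0 -> V=2
t=11: input=1 -> V=6
t=12: input=0 -> V=3
t=13: input=2 -> V=11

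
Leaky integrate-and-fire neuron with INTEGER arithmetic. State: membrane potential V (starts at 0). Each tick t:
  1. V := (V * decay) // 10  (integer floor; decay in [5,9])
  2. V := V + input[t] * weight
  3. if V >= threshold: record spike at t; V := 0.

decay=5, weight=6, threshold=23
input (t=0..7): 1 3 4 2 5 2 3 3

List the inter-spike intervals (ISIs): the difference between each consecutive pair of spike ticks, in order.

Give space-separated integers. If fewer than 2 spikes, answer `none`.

t=0: input=1 -> V=6
t=1: input=3 -> V=21
t=2: input=4 -> V=0 FIRE
t=3: input=2 -> V=12
t=4: input=5 -> V=0 FIRE
t=5: input=2 -> V=12
t=6: input=3 -> V=0 FIRE
t=7: input=3 -> V=18

Answer: 2 2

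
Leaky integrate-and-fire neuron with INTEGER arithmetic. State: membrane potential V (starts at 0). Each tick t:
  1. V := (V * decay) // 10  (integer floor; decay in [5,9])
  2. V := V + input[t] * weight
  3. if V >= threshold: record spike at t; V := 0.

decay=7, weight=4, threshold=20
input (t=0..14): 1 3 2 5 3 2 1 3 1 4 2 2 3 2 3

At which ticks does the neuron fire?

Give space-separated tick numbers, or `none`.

t=0: input=1 -> V=4
t=1: input=3 -> V=14
t=2: input=2 -> V=17
t=3: input=5 -> V=0 FIRE
t=4: input=3 -> V=12
t=5: input=2 -> V=16
t=6: input=1 -> V=15
t=7: input=3 -> V=0 FIRE
t=8: input=1 -> V=4
t=9: input=4 -> V=18
t=10: input=2 -> V=0 FIRE
t=11: input=2 -> V=8
t=12: input=3 -> V=17
t=13: input=2 -> V=19
t=14: input=3 -> V=0 FIRE

Answer: 3 7 10 14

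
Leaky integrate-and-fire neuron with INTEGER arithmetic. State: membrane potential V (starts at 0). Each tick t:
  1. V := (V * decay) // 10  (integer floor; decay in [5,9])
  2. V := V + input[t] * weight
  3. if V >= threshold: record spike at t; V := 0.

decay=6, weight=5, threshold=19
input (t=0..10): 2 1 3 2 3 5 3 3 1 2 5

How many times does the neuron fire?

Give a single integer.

t=0: input=2 -> V=10
t=1: input=1 -> V=11
t=2: input=3 -> V=0 FIRE
t=3: input=2 -> V=10
t=4: input=3 -> V=0 FIRE
t=5: input=5 -> V=0 FIRE
t=6: input=3 -> V=15
t=7: input=3 -> V=0 FIRE
t=8: input=1 -> V=5
t=9: input=2 -> V=13
t=10: input=5 -> V=0 FIRE

Answer: 5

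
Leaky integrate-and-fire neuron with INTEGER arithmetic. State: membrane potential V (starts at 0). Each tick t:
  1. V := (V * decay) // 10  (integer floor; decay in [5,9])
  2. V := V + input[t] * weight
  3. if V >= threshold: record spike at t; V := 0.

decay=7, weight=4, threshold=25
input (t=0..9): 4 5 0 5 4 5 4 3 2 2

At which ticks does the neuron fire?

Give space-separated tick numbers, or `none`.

t=0: input=4 -> V=16
t=1: input=5 -> V=0 FIRE
t=2: input=0 -> V=0
t=3: input=5 -> V=20
t=4: input=4 -> V=0 FIRE
t=5: input=5 -> V=20
t=6: input=4 -> V=0 FIRE
t=7: input=3 -> V=12
t=8: input=2 -> V=16
t=9: input=2 -> V=19

Answer: 1 4 6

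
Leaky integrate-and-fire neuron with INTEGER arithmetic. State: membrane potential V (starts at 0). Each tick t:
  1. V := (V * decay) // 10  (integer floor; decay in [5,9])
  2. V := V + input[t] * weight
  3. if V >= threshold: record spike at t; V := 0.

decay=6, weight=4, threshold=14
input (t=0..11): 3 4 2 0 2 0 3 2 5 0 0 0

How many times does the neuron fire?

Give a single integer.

t=0: input=3 -> V=12
t=1: input=4 -> V=0 FIRE
t=2: input=2 -> V=8
t=3: input=0 -> V=4
t=4: input=2 -> V=10
t=5: input=0 -> V=6
t=6: input=3 -> V=0 FIRE
t=7: input=2 -> V=8
t=8: input=5 -> V=0 FIRE
t=9: input=0 -> V=0
t=10: input=0 -> V=0
t=11: input=0 -> V=0

Answer: 3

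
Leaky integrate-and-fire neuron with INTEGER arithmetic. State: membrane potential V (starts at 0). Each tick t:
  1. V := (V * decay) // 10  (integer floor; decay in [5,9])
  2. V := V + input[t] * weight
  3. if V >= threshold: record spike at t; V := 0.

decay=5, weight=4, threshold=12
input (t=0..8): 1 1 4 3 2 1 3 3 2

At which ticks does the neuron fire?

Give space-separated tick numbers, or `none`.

Answer: 2 3 6 7

Derivation:
t=0: input=1 -> V=4
t=1: input=1 -> V=6
t=2: input=4 -> V=0 FIRE
t=3: input=3 -> V=0 FIRE
t=4: input=2 -> V=8
t=5: input=1 -> V=8
t=6: input=3 -> V=0 FIRE
t=7: input=3 -> V=0 FIRE
t=8: input=2 -> V=8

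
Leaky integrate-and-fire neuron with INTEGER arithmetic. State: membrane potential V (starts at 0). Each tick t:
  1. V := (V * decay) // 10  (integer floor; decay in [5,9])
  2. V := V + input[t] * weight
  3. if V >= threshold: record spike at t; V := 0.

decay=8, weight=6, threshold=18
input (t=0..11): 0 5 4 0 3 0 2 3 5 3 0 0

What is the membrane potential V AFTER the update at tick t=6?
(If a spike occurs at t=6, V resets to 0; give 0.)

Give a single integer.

t=0: input=0 -> V=0
t=1: input=5 -> V=0 FIRE
t=2: input=4 -> V=0 FIRE
t=3: input=0 -> V=0
t=4: input=3 -> V=0 FIRE
t=5: input=0 -> V=0
t=6: input=2 -> V=12
t=7: input=3 -> V=0 FIRE
t=8: input=5 -> V=0 FIRE
t=9: input=3 -> V=0 FIRE
t=10: input=0 -> V=0
t=11: input=0 -> V=0

Answer: 12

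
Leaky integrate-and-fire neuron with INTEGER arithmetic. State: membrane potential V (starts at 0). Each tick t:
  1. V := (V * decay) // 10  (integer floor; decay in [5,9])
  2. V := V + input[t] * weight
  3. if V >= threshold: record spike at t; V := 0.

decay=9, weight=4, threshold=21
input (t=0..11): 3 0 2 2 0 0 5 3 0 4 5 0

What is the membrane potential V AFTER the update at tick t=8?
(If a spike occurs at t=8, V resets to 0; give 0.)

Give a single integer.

Answer: 0

Derivation:
t=0: input=3 -> V=12
t=1: input=0 -> V=10
t=2: input=2 -> V=17
t=3: input=2 -> V=0 FIRE
t=4: input=0 -> V=0
t=5: input=0 -> V=0
t=6: input=5 -> V=20
t=7: input=3 -> V=0 FIRE
t=8: input=0 -> V=0
t=9: input=4 -> V=16
t=10: input=5 -> V=0 FIRE
t=11: input=0 -> V=0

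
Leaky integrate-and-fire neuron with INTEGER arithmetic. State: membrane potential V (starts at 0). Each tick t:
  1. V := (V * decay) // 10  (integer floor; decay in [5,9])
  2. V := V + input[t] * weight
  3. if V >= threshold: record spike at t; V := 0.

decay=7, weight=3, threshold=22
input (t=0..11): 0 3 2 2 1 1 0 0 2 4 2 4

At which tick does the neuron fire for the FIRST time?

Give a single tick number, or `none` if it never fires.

Answer: 11

Derivation:
t=0: input=0 -> V=0
t=1: input=3 -> V=9
t=2: input=2 -> V=12
t=3: input=2 -> V=14
t=4: input=1 -> V=12
t=5: input=1 -> V=11
t=6: input=0 -> V=7
t=7: input=0 -> V=4
t=8: input=2 -> V=8
t=9: input=4 -> V=17
t=10: input=2 -> V=17
t=11: input=4 -> V=0 FIRE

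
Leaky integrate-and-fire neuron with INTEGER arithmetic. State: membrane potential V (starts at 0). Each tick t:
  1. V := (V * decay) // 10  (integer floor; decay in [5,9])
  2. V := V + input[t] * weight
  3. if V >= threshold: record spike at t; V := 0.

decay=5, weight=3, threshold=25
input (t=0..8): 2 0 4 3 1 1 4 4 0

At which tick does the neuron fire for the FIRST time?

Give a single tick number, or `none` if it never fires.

t=0: input=2 -> V=6
t=1: input=0 -> V=3
t=2: input=4 -> V=13
t=3: input=3 -> V=15
t=4: input=1 -> V=10
t=5: input=1 -> V=8
t=6: input=4 -> V=16
t=7: input=4 -> V=20
t=8: input=0 -> V=10

Answer: none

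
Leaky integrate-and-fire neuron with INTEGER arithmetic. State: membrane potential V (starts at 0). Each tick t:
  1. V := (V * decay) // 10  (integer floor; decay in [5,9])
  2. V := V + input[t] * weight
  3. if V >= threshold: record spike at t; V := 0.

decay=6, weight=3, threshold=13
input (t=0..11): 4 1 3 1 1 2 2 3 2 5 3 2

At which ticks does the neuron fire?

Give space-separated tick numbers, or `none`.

Answer: 2 7 9

Derivation:
t=0: input=4 -> V=12
t=1: input=1 -> V=10
t=2: input=3 -> V=0 FIRE
t=3: input=1 -> V=3
t=4: input=1 -> V=4
t=5: input=2 -> V=8
t=6: input=2 -> V=10
t=7: input=3 -> V=0 FIRE
t=8: input=2 -> V=6
t=9: input=5 -> V=0 FIRE
t=10: input=3 -> V=9
t=11: input=2 -> V=11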